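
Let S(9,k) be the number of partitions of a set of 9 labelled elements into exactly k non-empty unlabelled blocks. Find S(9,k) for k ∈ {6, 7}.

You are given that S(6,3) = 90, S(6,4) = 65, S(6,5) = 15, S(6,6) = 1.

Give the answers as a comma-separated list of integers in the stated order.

r7: T_7,4=4×65+90=350; T_7,5=5×15+65=140; T_7,6=6×1+15=21; T_7,7=7×0+1=1
r8: T_8,5=5×140+350=1050; T_8,6=6×21+140=266; T_8,7=7×1+21=28
r9: T_9,6=6×266+1050=2646; T_9,7=7×28+266=462
Read S(9,6) = 2646, S(9,7) = 462.

2646, 462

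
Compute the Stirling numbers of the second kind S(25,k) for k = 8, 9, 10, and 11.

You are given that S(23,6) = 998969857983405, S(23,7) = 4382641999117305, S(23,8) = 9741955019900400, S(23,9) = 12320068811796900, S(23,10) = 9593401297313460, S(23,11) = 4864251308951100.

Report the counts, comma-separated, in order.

690223721118368580, 1167921451092973005, 1203163392175387500, 802355904438462660

i=24: T(24,7)=998969857983405+7·4382641999117305=31677463851804540 | T(24,8)=4382641999117305+8·9741955019900400=82318282158320505 | T(24,9)=9741955019900400+9·12320068811796900=120622574326072500 | T(24,10)=12320068811796900+10·9593401297313460=108254081784931500 | T(24,11)=9593401297313460+11·4864251308951100=63100165695775560
i=25: T(25,8)=31677463851804540+8·82318282158320505=690223721118368580 | T(25,9)=82318282158320505+9·120622574326072500=1167921451092973005 | T(25,10)=120622574326072500+10·108254081784931500=1203163392175387500 | T(25,11)=108254081784931500+11·63100165695775560=802355904438462660
Read S(25,8) = 690223721118368580, S(25,9) = 1167921451092973005, S(25,10) = 1203163392175387500, S(25,11) = 802355904438462660.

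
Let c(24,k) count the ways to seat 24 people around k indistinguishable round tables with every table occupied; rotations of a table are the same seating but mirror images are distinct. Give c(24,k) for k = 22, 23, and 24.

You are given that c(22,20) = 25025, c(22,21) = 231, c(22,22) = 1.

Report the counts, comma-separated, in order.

35926, 276, 1

i=23: T(23,21)=25025+22·231=30107 | T(23,22)=231+22·1=253 | T(23,23)=1+22·0=1
i=24: T(24,22)=30107+23·253=35926 | T(24,23)=253+23·1=276 | T(24,24)=1+23·0=1
Read c(24,22) = 35926, c(24,23) = 276, c(24,24) = 1.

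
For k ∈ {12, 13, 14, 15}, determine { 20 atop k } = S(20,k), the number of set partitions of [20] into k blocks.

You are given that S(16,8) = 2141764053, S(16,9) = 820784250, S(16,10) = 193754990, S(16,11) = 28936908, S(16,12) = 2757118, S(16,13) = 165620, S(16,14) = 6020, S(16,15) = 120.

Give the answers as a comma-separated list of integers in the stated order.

r17: T_17,9=9×820784250+2141764053=9528822303; T_17,10=10×193754990+820784250=2758334150; T_17,11=11×28936908+193754990=512060978; T_17,12=12×2757118+28936908=62022324; T_17,13=13×165620+2757118=4910178; T_17,14=14×6020+165620=249900; T_17,15=15×120+6020=7820
r18: T_18,10=10×2758334150+9528822303=37112163803; T_18,11=11×512060978+2758334150=8391004908; T_18,12=12×62022324+512060978=1256328866; T_18,13=13×4910178+62022324=125854638; T_18,14=14×249900+4910178=8408778; T_18,15=15×7820+249900=367200
r19: T_19,11=11×8391004908+37112163803=129413217791; T_19,12=12×1256328866+8391004908=23466951300; T_19,13=13×125854638+1256328866=2892439160; T_19,14=14×8408778+125854638=243577530; T_19,15=15×367200+8408778=13916778
r20: T_20,12=12×23466951300+129413217791=411016633391; T_20,13=13×2892439160+23466951300=61068660380; T_20,14=14×243577530+2892439160=6302524580; T_20,15=15×13916778+243577530=452329200
Read S(20,12) = 411016633391, S(20,13) = 61068660380, S(20,14) = 6302524580, S(20,15) = 452329200.

411016633391, 61068660380, 6302524580, 452329200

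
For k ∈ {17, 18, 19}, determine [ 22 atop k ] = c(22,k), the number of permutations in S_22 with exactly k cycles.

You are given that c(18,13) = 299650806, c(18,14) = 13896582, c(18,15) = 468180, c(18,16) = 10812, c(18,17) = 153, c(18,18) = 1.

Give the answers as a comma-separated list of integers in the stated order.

2792167686, 79721796, 1689765

i=19: T(19,14)=299650806+18·13896582=549789282 | T(19,15)=13896582+18·468180=22323822 | T(19,16)=468180+18·10812=662796 | T(19,17)=10812+18·153=13566 | T(19,18)=153+18·1=171 | T(19,19)=1+18·0=1
i=20: T(20,15)=549789282+19·22323822=973941900 | T(20,16)=22323822+19·662796=34916946 | T(20,17)=662796+19·13566=920550 | T(20,18)=13566+19·171=16815 | T(20,19)=171+19·1=190
i=21: T(21,16)=973941900+20·34916946=1672280820 | T(21,17)=34916946+20·920550=53327946 | T(21,18)=920550+20·16815=1256850 | T(21,19)=16815+20·190=20615
i=22: T(22,17)=1672280820+21·53327946=2792167686 | T(22,18)=53327946+21·1256850=79721796 | T(22,19)=1256850+21·20615=1689765
Read c(22,17) = 2792167686, c(22,18) = 79721796, c(22,19) = 1689765.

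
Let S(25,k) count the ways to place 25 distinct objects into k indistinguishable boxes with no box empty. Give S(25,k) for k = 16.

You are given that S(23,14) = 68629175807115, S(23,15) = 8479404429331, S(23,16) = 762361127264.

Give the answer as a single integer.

[24] T[24,15]:15*8479404429331+68629175807115=195820242247080 · T[24,16]:16*762361127264+8479404429331=20677182465555
[25] T[25,16]:16*20677182465555+195820242247080=526655161695960
Read S(25,16) = 526655161695960.

526655161695960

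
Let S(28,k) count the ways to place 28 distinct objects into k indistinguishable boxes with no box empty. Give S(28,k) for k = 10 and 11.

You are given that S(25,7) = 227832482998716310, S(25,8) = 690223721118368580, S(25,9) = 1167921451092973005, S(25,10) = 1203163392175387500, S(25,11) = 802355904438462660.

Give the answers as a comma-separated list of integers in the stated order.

1538533978374777852325, 1501910658871554621690

@26  (26,8):690223721118368580·8+227832482998716310→5749622251945664950, (26,9):1167921451092973005·9+690223721118368580→11201516780955125625, (26,10):1203163392175387500·10+1167921451092973005→13199555372846848005, (26,11):802355904438462660·11+1203163392175387500→10029078340998476760
@27  (27,9):11201516780955125625·9+5749622251945664950→106563273280541795575, (27,10):13199555372846848005·10+11201516780955125625→143197070509423605675, (27,11):10029078340998476760·11+13199555372846848005→123519417123830092365
@28  (28,10):143197070509423605675·10+106563273280541795575→1538533978374777852325, (28,11):123519417123830092365·11+143197070509423605675→1501910658871554621690
Read S(28,10) = 1538533978374777852325, S(28,11) = 1501910658871554621690.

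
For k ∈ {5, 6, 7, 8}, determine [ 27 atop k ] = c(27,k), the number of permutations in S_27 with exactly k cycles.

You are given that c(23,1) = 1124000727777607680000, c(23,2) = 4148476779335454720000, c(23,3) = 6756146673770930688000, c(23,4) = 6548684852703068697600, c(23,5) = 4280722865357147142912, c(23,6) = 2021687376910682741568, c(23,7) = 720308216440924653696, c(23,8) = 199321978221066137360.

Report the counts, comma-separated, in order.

@24  (24,2):4148476779335454720000·23+1124000727777607680000→96538966652493066240000, (24,3):6756146673770930688000·23+4148476779335454720000→159539850276066860544000, (24,4):6548684852703068697600·23+6756146673770930688000→157375898285941510732800, (24,5):4280722865357147142912·23+6548684852703068697600→105005310755917452984576, (24,6):2021687376910682741568·23+4280722865357147142912→50779532534302850198976, (24,7):720308216440924653696·23+2021687376910682741568→18588776355051949776576, (24,8):199321978221066137360·23+720308216440924653696→5304713715525445812976
@25  (25,3):159539850276066860544000·24+96538966652493066240000→3925495373278097719296000, (25,4):157375898285941510732800·24+159539850276066860544000→3936561409138663118131200, (25,5):105005310755917452984576·24+157375898285941510732800→2677503356427960382362624, (25,6):50779532534302850198976·24+105005310755917452984576→1323714091579185857760000, (25,7):18588776355051949776576·24+50779532534302850198976→496910165055549644836800, (25,8):5304713715525445812976·24+18588776355051949776576→145901905527662649288000
@26  (26,4):3936561409138663118131200·25+3925495373278097719296000→102339530601744675672576000, (26,5):2677503356427960382362624·25+3936561409138663118131200→70874145319837672677196800, (26,6):1323714091579185857760000·25+2677503356427960382362624→35770355645907606826362624, (26,7):496910165055549644836800·25+1323714091579185857760000→13746468217967926978680000, (26,8):145901905527662649288000·25+496910165055549644836800→4144457803247115877036800
@27  (27,5):70874145319837672677196800·26+102339530601744675672576000→1945067308917524165279692800, (27,6):35770355645907606826362624·26+70874145319837672677196800→1000903392113435450162625024, (27,7):13746468217967926978680000·26+35770355645907606826362624→393178529313073708272042624, (27,8):4144457803247115877036800·26+13746468217967926978680000→121502371102392939781636800
Read c(27,5) = 1945067308917524165279692800, c(27,6) = 1000903392113435450162625024, c(27,7) = 393178529313073708272042624, c(27,8) = 121502371102392939781636800.

1945067308917524165279692800, 1000903392113435450162625024, 393178529313073708272042624, 121502371102392939781636800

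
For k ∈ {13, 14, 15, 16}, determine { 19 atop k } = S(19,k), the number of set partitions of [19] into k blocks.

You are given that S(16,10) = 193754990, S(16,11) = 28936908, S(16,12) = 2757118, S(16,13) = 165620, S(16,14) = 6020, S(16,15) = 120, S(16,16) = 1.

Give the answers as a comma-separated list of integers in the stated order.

2892439160, 243577530, 13916778, 527136

row 17: T[17][11]=11·28936908+193754990=512060978  T[17][12]=12·2757118+28936908=62022324  T[17][13]=13·165620+2757118=4910178  T[17][14]=14·6020+165620=249900  T[17][15]=15·120+6020=7820  T[17][16]=16·1+120=136
row 18: T[18][12]=12·62022324+512060978=1256328866  T[18][13]=13·4910178+62022324=125854638  T[18][14]=14·249900+4910178=8408778  T[18][15]=15·7820+249900=367200  T[18][16]=16·136+7820=9996
row 19: T[19][13]=13·125854638+1256328866=2892439160  T[19][14]=14·8408778+125854638=243577530  T[19][15]=15·367200+8408778=13916778  T[19][16]=16·9996+367200=527136
Read S(19,13) = 2892439160, S(19,14) = 243577530, S(19,15) = 13916778, S(19,16) = 527136.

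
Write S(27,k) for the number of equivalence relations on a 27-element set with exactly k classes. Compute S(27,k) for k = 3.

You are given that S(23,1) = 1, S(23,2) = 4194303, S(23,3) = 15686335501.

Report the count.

1270865805301

i=24: T(24,1)=0+1·1=1 | T(24,2)=1+2·4194303=8388607 | T(24,3)=4194303+3·15686335501=47063200806
i=25: T(25,1)=0+1·1=1 | T(25,2)=1+2·8388607=16777215 | T(25,3)=8388607+3·47063200806=141197991025
i=26: T(26,2)=1+2·16777215=33554431 | T(26,3)=16777215+3·141197991025=423610750290
i=27: T(27,3)=33554431+3·423610750290=1270865805301
Read S(27,3) = 1270865805301.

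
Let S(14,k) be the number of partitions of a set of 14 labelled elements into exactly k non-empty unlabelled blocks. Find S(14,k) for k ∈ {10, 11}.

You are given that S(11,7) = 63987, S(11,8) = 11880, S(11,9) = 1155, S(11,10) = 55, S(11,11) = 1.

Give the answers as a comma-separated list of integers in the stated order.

row 12: T[12][8]=8·11880+63987=159027  T[12][9]=9·1155+11880=22275  T[12][10]=10·55+1155=1705  T[12][11]=11·1+55=66
row 13: T[13][9]=9·22275+159027=359502  T[13][10]=10·1705+22275=39325  T[13][11]=11·66+1705=2431
row 14: T[14][10]=10·39325+359502=752752  T[14][11]=11·2431+39325=66066
Read S(14,10) = 752752, S(14,11) = 66066.

752752, 66066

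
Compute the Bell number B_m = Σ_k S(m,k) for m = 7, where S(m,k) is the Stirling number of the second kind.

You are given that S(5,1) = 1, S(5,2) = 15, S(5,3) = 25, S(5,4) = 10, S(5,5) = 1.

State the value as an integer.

[6] T[6,1]:1*1+0=1 · T[6,2]:2*15+1=31 · T[6,3]:3*25+15=90 · T[6,4]:4*10+25=65 · T[6,5]:5*1+10=15 · T[6,6]:6*0+1=1
[7] T[7,1]:1*1+0=1 · T[7,2]:2*31+1=63 · T[7,3]:3*90+31=301 · T[7,4]:4*65+90=350 · T[7,5]:5*15+65=140 · T[7,6]:6*1+15=21 · T[7,7]:7*0+1=1
B_7 = ΣS(7,k) = 1+63+301+350+140+21+1 = 877

877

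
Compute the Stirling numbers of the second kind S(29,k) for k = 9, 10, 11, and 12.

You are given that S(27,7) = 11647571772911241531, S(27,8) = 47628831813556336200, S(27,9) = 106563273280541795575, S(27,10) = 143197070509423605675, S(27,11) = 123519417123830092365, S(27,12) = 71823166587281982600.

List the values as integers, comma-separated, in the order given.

row 28: T[28][8]=8·47628831813556336200+11647571772911241531=392678226281361931131  T[28][9]=9·106563273280541795575+47628831813556336200=1006698291338432496375  T[28][10]=10·143197070509423605675+106563273280541795575=1538533978374777852325  T[28][11]=11·123519417123830092365+143197070509423605675=1501910658871554621690  T[28][12]=12·71823166587281982600+123519417123830092365=985397416171213883565
row 29: T[29][9]=9·1006698291338432496375+392678226281361931131=9452962848327254398506  T[29][10]=10·1538533978374777852325+1006698291338432496375=16392038075086211019625  T[29][11]=11·1501910658871554621690+1538533978374777852325=18059551225961878690915  T[29][12]=12·985397416171213883565+1501910658871554621690=13326679652926121224470
Read S(29,9) = 9452962848327254398506, S(29,10) = 16392038075086211019625, S(29,11) = 18059551225961878690915, S(29,12) = 13326679652926121224470.

9452962848327254398506, 16392038075086211019625, 18059551225961878690915, 13326679652926121224470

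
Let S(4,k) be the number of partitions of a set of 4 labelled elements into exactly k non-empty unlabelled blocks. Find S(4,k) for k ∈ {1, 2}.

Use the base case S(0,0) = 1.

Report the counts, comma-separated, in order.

1, 7

row 1: T[1][1]=1·0+1=1
row 2: T[2][1]=1·1+0=1  T[2][2]=2·0+1=1
row 3: T[3][1]=1·1+0=1  T[3][2]=2·1+1=3
row 4: T[4][1]=1·1+0=1  T[4][2]=2·3+1=7
Read S(4,1) = 1, S(4,2) = 7.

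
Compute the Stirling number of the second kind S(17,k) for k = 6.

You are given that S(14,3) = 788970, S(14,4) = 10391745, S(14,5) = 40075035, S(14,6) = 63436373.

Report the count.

@15  (15,4):10391745·4+788970→42355950, (15,5):40075035·5+10391745→210766920, (15,6):63436373·6+40075035→420693273
@16  (16,5):210766920·5+42355950→1096190550, (16,6):420693273·6+210766920→2734926558
@17  (17,6):2734926558·6+1096190550→17505749898
Read S(17,6) = 17505749898.

17505749898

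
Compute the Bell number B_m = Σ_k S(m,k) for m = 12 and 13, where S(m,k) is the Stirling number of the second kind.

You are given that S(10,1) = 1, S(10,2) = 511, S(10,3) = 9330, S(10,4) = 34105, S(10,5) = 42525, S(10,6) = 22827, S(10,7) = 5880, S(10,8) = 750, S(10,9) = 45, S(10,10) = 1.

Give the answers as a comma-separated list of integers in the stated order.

i=11: T(11,1)=0+1·1=1 | T(11,2)=1+2·511=1023 | T(11,3)=511+3·9330=28501 | T(11,4)=9330+4·34105=145750 | T(11,5)=34105+5·42525=246730 | T(11,6)=42525+6·22827=179487 | T(11,7)=22827+7·5880=63987 | T(11,8)=5880+8·750=11880 | T(11,9)=750+9·45=1155 | T(11,10)=45+10·1=55 | T(11,11)=1+11·0=1
i=12: T(12,1)=0+1·1=1 | T(12,2)=1+2·1023=2047 | T(12,3)=1023+3·28501=86526 | T(12,4)=28501+4·145750=611501 | T(12,5)=145750+5·246730=1379400 | T(12,6)=246730+6·179487=1323652 | T(12,7)=179487+7·63987=627396 | T(12,8)=63987+8·11880=159027 | T(12,9)=11880+9·1155=22275 | T(12,10)=1155+10·55=1705 | T(12,11)=55+11·1=66 | T(12,12)=1+12·0=1
i=13: T(13,1)=0+1·1=1 | T(13,2)=1+2·2047=4095 | T(13,3)=2047+3·86526=261625 | T(13,4)=86526+4·611501=2532530 | T(13,5)=611501+5·1379400=7508501 | T(13,6)=1379400+6·1323652=9321312 | T(13,7)=1323652+7·627396=5715424 | T(13,8)=627396+8·159027=1899612 | T(13,9)=159027+9·22275=359502 | T(13,10)=22275+10·1705=39325 | T(13,11)=1705+11·66=2431 | T(13,12)=66+12·1=78 | T(13,13)=1+13·0=1
B_12 = ΣS(12,k) = 1+2047+86526+611501+1379400+1323652+627396+159027+22275+1705+66+1 = 4213597
B_13 = ΣS(13,k) = 1+4095+261625+2532530+7508501+9321312+5715424+1899612+359502+39325+2431+78+1 = 27644437

4213597, 27644437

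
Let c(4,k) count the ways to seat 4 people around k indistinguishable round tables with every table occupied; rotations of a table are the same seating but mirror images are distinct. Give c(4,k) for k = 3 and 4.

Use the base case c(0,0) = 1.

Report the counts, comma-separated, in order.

@1  (1,1):0·0+1→1
@2  (2,1):1·1+0→1, (2,2):0·1+1→1
@3  (3,2):1·2+1→3, (3,3):0·2+1→1
@4  (4,3):1·3+3→6, (4,4):0·3+1→1
Read c(4,3) = 6, c(4,4) = 1.

6, 1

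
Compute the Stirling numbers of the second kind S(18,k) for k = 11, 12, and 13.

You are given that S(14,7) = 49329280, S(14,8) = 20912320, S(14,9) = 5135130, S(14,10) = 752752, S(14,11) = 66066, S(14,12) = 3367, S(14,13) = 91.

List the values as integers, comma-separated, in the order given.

8391004908, 1256328866, 125854638

i=15: T(15,8)=49329280+8·20912320=216627840 | T(15,9)=20912320+9·5135130=67128490 | T(15,10)=5135130+10·752752=12662650 | T(15,11)=752752+11·66066=1479478 | T(15,12)=66066+12·3367=106470 | T(15,13)=3367+13·91=4550
i=16: T(16,9)=216627840+9·67128490=820784250 | T(16,10)=67128490+10·12662650=193754990 | T(16,11)=12662650+11·1479478=28936908 | T(16,12)=1479478+12·106470=2757118 | T(16,13)=106470+13·4550=165620
i=17: T(17,10)=820784250+10·193754990=2758334150 | T(17,11)=193754990+11·28936908=512060978 | T(17,12)=28936908+12·2757118=62022324 | T(17,13)=2757118+13·165620=4910178
i=18: T(18,11)=2758334150+11·512060978=8391004908 | T(18,12)=512060978+12·62022324=1256328866 | T(18,13)=62022324+13·4910178=125854638
Read S(18,11) = 8391004908, S(18,12) = 1256328866, S(18,13) = 125854638.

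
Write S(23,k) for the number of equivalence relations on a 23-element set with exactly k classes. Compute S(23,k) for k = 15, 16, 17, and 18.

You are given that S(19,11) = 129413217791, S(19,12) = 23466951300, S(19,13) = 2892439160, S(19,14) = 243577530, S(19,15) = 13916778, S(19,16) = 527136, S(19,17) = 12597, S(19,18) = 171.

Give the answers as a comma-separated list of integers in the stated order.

8479404429331, 762361127264, 49916988803, 2364885369

row 20: T[20][12]=12·23466951300+129413217791=411016633391  T[20][13]=13·2892439160+23466951300=61068660380  T[20][14]=14·243577530+2892439160=6302524580  T[20][15]=15·13916778+243577530=452329200  T[20][16]=16·527136+13916778=22350954  T[20][17]=17·12597+527136=741285  T[20][18]=18·171+12597=15675
row 21: T[21][13]=13·61068660380+411016633391=1204909218331  T[21][14]=14·6302524580+61068660380=149304004500  T[21][15]=15·452329200+6302524580=13087462580  T[21][16]=16·22350954+452329200=809944464  T[21][17]=17·741285+22350954=34952799  T[21][18]=18·15675+741285=1023435
row 22: T[22][14]=14·149304004500+1204909218331=3295165281331  T[22][15]=15·13087462580+149304004500=345615943200  T[22][16]=16·809944464+13087462580=26046574004  T[22][17]=17·34952799+809944464=1404142047  T[22][18]=18·1023435+34952799=53374629
row 23: T[23][15]=15·345615943200+3295165281331=8479404429331  T[23][16]=16·26046574004+345615943200=762361127264  T[23][17]=17·1404142047+26046574004=49916988803  T[23][18]=18·53374629+1404142047=2364885369
Read S(23,15) = 8479404429331, S(23,16) = 762361127264, S(23,17) = 49916988803, S(23,18) = 2364885369.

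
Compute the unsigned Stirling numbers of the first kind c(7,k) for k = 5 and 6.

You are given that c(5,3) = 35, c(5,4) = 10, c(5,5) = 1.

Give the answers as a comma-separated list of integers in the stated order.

175, 21

r6: T_6,4=5×10+35=85; T_6,5=5×1+10=15; T_6,6=5×0+1=1
r7: T_7,5=6×15+85=175; T_7,6=6×1+15=21
Read c(7,5) = 175, c(7,6) = 21.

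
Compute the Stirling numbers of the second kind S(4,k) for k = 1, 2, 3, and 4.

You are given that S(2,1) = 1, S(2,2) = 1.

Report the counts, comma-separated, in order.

i=3: T(3,1)=0+1·1=1 | T(3,2)=1+2·1=3 | T(3,3)=1+3·0=1
i=4: T(4,1)=0+1·1=1 | T(4,2)=1+2·3=7 | T(4,3)=3+3·1=6 | T(4,4)=1+4·0=1
Read S(4,1) = 1, S(4,2) = 7, S(4,3) = 6, S(4,4) = 1.

1, 7, 6, 1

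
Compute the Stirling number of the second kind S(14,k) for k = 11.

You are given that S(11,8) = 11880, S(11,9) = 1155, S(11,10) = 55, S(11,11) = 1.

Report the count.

i=12: T(12,9)=11880+9·1155=22275 | T(12,10)=1155+10·55=1705 | T(12,11)=55+11·1=66
i=13: T(13,10)=22275+10·1705=39325 | T(13,11)=1705+11·66=2431
i=14: T(14,11)=39325+11·2431=66066
Read S(14,11) = 66066.

66066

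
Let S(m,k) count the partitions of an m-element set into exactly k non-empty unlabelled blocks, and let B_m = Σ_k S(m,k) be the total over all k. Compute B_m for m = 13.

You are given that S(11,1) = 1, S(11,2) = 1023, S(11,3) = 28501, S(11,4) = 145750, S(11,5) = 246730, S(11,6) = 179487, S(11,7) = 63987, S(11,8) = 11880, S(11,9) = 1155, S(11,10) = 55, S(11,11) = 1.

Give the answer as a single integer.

r12: T_12,1=1×1+0=1; T_12,2=2×1023+1=2047; T_12,3=3×28501+1023=86526; T_12,4=4×145750+28501=611501; T_12,5=5×246730+145750=1379400; T_12,6=6×179487+246730=1323652; T_12,7=7×63987+179487=627396; T_12,8=8×11880+63987=159027; T_12,9=9×1155+11880=22275; T_12,10=10×55+1155=1705; T_12,11=11×1+55=66; T_12,12=12×0+1=1
r13: T_13,1=1×1+0=1; T_13,2=2×2047+1=4095; T_13,3=3×86526+2047=261625; T_13,4=4×611501+86526=2532530; T_13,5=5×1379400+611501=7508501; T_13,6=6×1323652+1379400=9321312; T_13,7=7×627396+1323652=5715424; T_13,8=8×159027+627396=1899612; T_13,9=9×22275+159027=359502; T_13,10=10×1705+22275=39325; T_13,11=11×66+1705=2431; T_13,12=12×1+66=78; T_13,13=13×0+1=1
B_13 = ΣS(13,k) = 1+4095+261625+2532530+7508501+9321312+5715424+1899612+359502+39325+2431+78+1 = 27644437

27644437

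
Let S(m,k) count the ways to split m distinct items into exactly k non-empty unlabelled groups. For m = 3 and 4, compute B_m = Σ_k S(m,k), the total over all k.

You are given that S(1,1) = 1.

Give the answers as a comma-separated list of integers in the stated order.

r2: T_2,1=1×1+0=1; T_2,2=2×0+1=1
r3: T_3,1=1×1+0=1; T_3,2=2×1+1=3; T_3,3=3×0+1=1
r4: T_4,1=1×1+0=1; T_4,2=2×3+1=7; T_4,3=3×1+3=6; T_4,4=4×0+1=1
B_3 = ΣS(3,k) = 1+3+1 = 5
B_4 = ΣS(4,k) = 1+7+6+1 = 15

5, 15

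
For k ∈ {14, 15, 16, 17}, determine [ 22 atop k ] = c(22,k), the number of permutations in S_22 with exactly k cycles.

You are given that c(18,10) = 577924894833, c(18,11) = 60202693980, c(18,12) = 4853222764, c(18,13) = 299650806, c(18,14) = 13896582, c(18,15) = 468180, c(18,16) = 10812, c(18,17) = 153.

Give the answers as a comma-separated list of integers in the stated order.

[19] T[19,11]:18*60202693980+577924894833=1661573386473 · T[19,12]:18*4853222764+60202693980=147560703732 · T[19,13]:18*299650806+4853222764=10246937272 · T[19,14]:18*13896582+299650806=549789282 · T[19,15]:18*468180+13896582=22323822 · T[19,16]:18*10812+468180=662796 · T[19,17]:18*153+10812=13566
[20] T[20,12]:19*147560703732+1661573386473=4465226757381 · T[20,13]:19*10246937272+147560703732=342252511900 · T[20,14]:19*549789282+10246937272=20692933630 · T[20,15]:19*22323822+549789282=973941900 · T[20,16]:19*662796+22323822=34916946 · T[20,17]:19*13566+662796=920550
[21] T[21,13]:20*342252511900+4465226757381=11310276995381 · T[21,14]:20*20692933630+342252511900=756111184500 · T[21,15]:20*973941900+20692933630=40171771630 · T[21,16]:20*34916946+973941900=1672280820 · T[21,17]:20*920550+34916946=53327946
[22] T[22,14]:21*756111184500+11310276995381=27188611869881 · T[22,15]:21*40171771630+756111184500=1599718388730 · T[22,16]:21*1672280820+40171771630=75289668850 · T[22,17]:21*53327946+1672280820=2792167686
Read c(22,14) = 27188611869881, c(22,15) = 1599718388730, c(22,16) = 75289668850, c(22,17) = 2792167686.

27188611869881, 1599718388730, 75289668850, 2792167686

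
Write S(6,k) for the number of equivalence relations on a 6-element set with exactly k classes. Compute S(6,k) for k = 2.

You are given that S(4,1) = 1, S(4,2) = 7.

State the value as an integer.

i=5: T(5,1)=0+1·1=1 | T(5,2)=1+2·7=15
i=6: T(6,2)=1+2·15=31
Read S(6,2) = 31.

31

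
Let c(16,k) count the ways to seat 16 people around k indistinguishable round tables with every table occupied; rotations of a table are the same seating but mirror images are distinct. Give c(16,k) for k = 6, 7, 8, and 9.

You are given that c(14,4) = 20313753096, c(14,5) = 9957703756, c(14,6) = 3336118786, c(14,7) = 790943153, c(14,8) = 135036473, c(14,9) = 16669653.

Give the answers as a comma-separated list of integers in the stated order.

row 15: T[15][5]=14·9957703756+20313753096=159721605680  T[15][6]=14·3336118786+9957703756=56663366760  T[15][7]=14·790943153+3336118786=14409322928  T[15][8]=14·135036473+790943153=2681453775  T[15][9]=14·16669653+135036473=368411615
row 16: T[16][6]=15·56663366760+159721605680=1009672107080  T[16][7]=15·14409322928+56663366760=272803210680  T[16][8]=15·2681453775+14409322928=54631129553  T[16][9]=15·368411615+2681453775=8207628000
Read c(16,6) = 1009672107080, c(16,7) = 272803210680, c(16,8) = 54631129553, c(16,9) = 8207628000.

1009672107080, 272803210680, 54631129553, 8207628000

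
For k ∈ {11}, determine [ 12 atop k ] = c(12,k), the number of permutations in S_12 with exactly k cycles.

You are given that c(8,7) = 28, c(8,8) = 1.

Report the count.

r9: T_9,8=8×1+28=36; T_9,9=8×0+1=1
r10: T_10,9=9×1+36=45; T_10,10=9×0+1=1
r11: T_11,10=10×1+45=55; T_11,11=10×0+1=1
r12: T_12,11=11×1+55=66
Read c(12,11) = 66.

66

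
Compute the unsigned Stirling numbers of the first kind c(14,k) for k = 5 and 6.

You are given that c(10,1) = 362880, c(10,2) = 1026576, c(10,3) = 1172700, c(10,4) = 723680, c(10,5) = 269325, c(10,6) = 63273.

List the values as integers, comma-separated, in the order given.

9957703756, 3336118786

row 11: T[11][2]=10·1026576+362880=10628640  T[11][3]=10·1172700+1026576=12753576  T[11][4]=10·723680+1172700=8409500  T[11][5]=10·269325+723680=3416930  T[11][6]=10·63273+269325=902055
row 12: T[12][3]=11·12753576+10628640=150917976  T[12][4]=11·8409500+12753576=105258076  T[12][5]=11·3416930+8409500=45995730  T[12][6]=11·902055+3416930=13339535
row 13: T[13][4]=12·105258076+150917976=1414014888  T[13][5]=12·45995730+105258076=657206836  T[13][6]=12·13339535+45995730=206070150
row 14: T[14][5]=13·657206836+1414014888=9957703756  T[14][6]=13·206070150+657206836=3336118786
Read c(14,5) = 9957703756, c(14,6) = 3336118786.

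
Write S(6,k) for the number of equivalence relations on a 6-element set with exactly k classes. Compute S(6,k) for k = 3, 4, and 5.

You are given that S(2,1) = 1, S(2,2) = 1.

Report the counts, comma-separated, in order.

90, 65, 15

r3: T_3,1=1×1+0=1; T_3,2=2×1+1=3; T_3,3=3×0+1=1
r4: T_4,1=1×1+0=1; T_4,2=2×3+1=7; T_4,3=3×1+3=6; T_4,4=4×0+1=1
r5: T_5,2=2×7+1=15; T_5,3=3×6+7=25; T_5,4=4×1+6=10; T_5,5=5×0+1=1
r6: T_6,3=3×25+15=90; T_6,4=4×10+25=65; T_6,5=5×1+10=15
Read S(6,3) = 90, S(6,4) = 65, S(6,5) = 15.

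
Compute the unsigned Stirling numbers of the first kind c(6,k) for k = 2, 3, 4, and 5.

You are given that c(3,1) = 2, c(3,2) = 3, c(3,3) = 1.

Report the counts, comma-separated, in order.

row 4: T[4][1]=3·2+0=6  T[4][2]=3·3+2=11  T[4][3]=3·1+3=6  T[4][4]=3·0+1=1
row 5: T[5][1]=4·6+0=24  T[5][2]=4·11+6=50  T[5][3]=4·6+11=35  T[5][4]=4·1+6=10  T[5][5]=4·0+1=1
row 6: T[6][2]=5·50+24=274  T[6][3]=5·35+50=225  T[6][4]=5·10+35=85  T[6][5]=5·1+10=15
Read c(6,2) = 274, c(6,3) = 225, c(6,4) = 85, c(6,5) = 15.

274, 225, 85, 15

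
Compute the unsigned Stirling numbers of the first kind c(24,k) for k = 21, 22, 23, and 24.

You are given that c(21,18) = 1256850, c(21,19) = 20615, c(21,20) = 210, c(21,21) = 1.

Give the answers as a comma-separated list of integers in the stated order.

r22: T_22,19=21×20615+1256850=1689765; T_22,20=21×210+20615=25025; T_22,21=21×1+210=231; T_22,22=21×0+1=1
r23: T_23,20=22×25025+1689765=2240315; T_23,21=22×231+25025=30107; T_23,22=22×1+231=253; T_23,23=22×0+1=1
r24: T_24,21=23×30107+2240315=2932776; T_24,22=23×253+30107=35926; T_24,23=23×1+253=276; T_24,24=23×0+1=1
Read c(24,21) = 2932776, c(24,22) = 35926, c(24,23) = 276, c(24,24) = 1.

2932776, 35926, 276, 1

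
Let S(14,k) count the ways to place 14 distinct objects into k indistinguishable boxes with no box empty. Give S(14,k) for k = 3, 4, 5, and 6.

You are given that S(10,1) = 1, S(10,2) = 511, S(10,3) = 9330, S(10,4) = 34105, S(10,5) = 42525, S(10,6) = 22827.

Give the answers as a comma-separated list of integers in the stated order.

788970, 10391745, 40075035, 63436373

r11: T_11,1=1×1+0=1; T_11,2=2×511+1=1023; T_11,3=3×9330+511=28501; T_11,4=4×34105+9330=145750; T_11,5=5×42525+34105=246730; T_11,6=6×22827+42525=179487
r12: T_12,1=1×1+0=1; T_12,2=2×1023+1=2047; T_12,3=3×28501+1023=86526; T_12,4=4×145750+28501=611501; T_12,5=5×246730+145750=1379400; T_12,6=6×179487+246730=1323652
r13: T_13,2=2×2047+1=4095; T_13,3=3×86526+2047=261625; T_13,4=4×611501+86526=2532530; T_13,5=5×1379400+611501=7508501; T_13,6=6×1323652+1379400=9321312
r14: T_14,3=3×261625+4095=788970; T_14,4=4×2532530+261625=10391745; T_14,5=5×7508501+2532530=40075035; T_14,6=6×9321312+7508501=63436373
Read S(14,3) = 788970, S(14,4) = 10391745, S(14,5) = 40075035, S(14,6) = 63436373.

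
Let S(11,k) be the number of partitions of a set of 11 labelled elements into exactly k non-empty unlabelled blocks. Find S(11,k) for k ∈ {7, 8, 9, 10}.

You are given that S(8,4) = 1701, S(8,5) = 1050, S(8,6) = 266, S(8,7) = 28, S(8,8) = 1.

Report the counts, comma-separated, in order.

63987, 11880, 1155, 55

r9: T_9,5=5×1050+1701=6951; T_9,6=6×266+1050=2646; T_9,7=7×28+266=462; T_9,8=8×1+28=36; T_9,9=9×0+1=1
r10: T_10,6=6×2646+6951=22827; T_10,7=7×462+2646=5880; T_10,8=8×36+462=750; T_10,9=9×1+36=45; T_10,10=10×0+1=1
r11: T_11,7=7×5880+22827=63987; T_11,8=8×750+5880=11880; T_11,9=9×45+750=1155; T_11,10=10×1+45=55
Read S(11,7) = 63987, S(11,8) = 11880, S(11,9) = 1155, S(11,10) = 55.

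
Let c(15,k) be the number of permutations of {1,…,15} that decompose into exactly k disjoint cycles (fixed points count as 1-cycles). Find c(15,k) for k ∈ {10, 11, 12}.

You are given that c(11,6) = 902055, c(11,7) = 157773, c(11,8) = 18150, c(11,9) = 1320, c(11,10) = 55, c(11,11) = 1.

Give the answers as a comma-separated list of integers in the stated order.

37312275, 2749747, 143325

i=12: T(12,7)=902055+11·157773=2637558 | T(12,8)=157773+11·18150=357423 | T(12,9)=18150+11·1320=32670 | T(12,10)=1320+11·55=1925 | T(12,11)=55+11·1=66 | T(12,12)=1+11·0=1
i=13: T(13,8)=2637558+12·357423=6926634 | T(13,9)=357423+12·32670=749463 | T(13,10)=32670+12·1925=55770 | T(13,11)=1925+12·66=2717 | T(13,12)=66+12·1=78
i=14: T(14,9)=6926634+13·749463=16669653 | T(14,10)=749463+13·55770=1474473 | T(14,11)=55770+13·2717=91091 | T(14,12)=2717+13·78=3731
i=15: T(15,10)=16669653+14·1474473=37312275 | T(15,11)=1474473+14·91091=2749747 | T(15,12)=91091+14·3731=143325
Read c(15,10) = 37312275, c(15,11) = 2749747, c(15,12) = 143325.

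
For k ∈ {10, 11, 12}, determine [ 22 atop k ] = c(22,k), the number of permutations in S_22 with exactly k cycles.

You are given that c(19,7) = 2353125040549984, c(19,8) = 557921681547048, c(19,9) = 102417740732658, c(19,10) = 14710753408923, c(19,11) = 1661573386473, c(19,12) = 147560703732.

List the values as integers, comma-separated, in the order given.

276019109275035346, 37600535086859745, 4154823851430525

r20: T_20,8=19×557921681547048+2353125040549984=12953636989943896; T_20,9=19×102417740732658+557921681547048=2503858755467550; T_20,10=19×14710753408923+102417740732658=381922055502195; T_20,11=19×1661573386473+14710753408923=46280647751910; T_20,12=19×147560703732+1661573386473=4465226757381
r21: T_21,9=20×2503858755467550+12953636989943896=63030812099294896; T_21,10=20×381922055502195+2503858755467550=10142299865511450; T_21,11=20×46280647751910+381922055502195=1307535010540395; T_21,12=20×4465226757381+46280647751910=135585182899530
r22: T_22,10=21×10142299865511450+63030812099294896=276019109275035346; T_22,11=21×1307535010540395+10142299865511450=37600535086859745; T_22,12=21×135585182899530+1307535010540395=4154823851430525
Read c(22,10) = 276019109275035346, c(22,11) = 37600535086859745, c(22,12) = 4154823851430525.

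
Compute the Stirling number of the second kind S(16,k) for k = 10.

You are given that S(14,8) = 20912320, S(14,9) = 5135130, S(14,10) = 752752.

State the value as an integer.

row 15: T[15][9]=9·5135130+20912320=67128490  T[15][10]=10·752752+5135130=12662650
row 16: T[16][10]=10·12662650+67128490=193754990
Read S(16,10) = 193754990.

193754990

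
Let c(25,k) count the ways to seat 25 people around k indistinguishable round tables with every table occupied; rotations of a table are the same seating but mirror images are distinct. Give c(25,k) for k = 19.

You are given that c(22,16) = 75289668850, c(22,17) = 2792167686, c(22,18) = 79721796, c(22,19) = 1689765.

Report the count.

[23] T[23,17]:22*2792167686+75289668850=136717357942 · T[23,18]:22*79721796+2792167686=4546047198 · T[23,19]:22*1689765+79721796=116896626
[24] T[24,18]:23*4546047198+136717357942=241276443496 · T[24,19]:23*116896626+4546047198=7234669596
[25] T[25,19]:24*7234669596+241276443496=414908513800
Read c(25,19) = 414908513800.

414908513800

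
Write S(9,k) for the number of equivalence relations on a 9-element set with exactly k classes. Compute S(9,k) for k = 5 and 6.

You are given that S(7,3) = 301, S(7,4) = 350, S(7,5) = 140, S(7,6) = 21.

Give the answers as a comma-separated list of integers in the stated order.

[8] T[8,4]:4*350+301=1701 · T[8,5]:5*140+350=1050 · T[8,6]:6*21+140=266
[9] T[9,5]:5*1050+1701=6951 · T[9,6]:6*266+1050=2646
Read S(9,5) = 6951, S(9,6) = 2646.

6951, 2646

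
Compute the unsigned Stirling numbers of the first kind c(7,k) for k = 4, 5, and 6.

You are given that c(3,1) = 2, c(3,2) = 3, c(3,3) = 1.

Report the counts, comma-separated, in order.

i=4: T(4,1)=0+3·2=6 | T(4,2)=2+3·3=11 | T(4,3)=3+3·1=6 | T(4,4)=1+3·0=1
i=5: T(5,2)=6+4·11=50 | T(5,3)=11+4·6=35 | T(5,4)=6+4·1=10 | T(5,5)=1+4·0=1
i=6: T(6,3)=50+5·35=225 | T(6,4)=35+5·10=85 | T(6,5)=10+5·1=15 | T(6,6)=1+5·0=1
i=7: T(7,4)=225+6·85=735 | T(7,5)=85+6·15=175 | T(7,6)=15+6·1=21
Read c(7,4) = 735, c(7,5) = 175, c(7,6) = 21.

735, 175, 21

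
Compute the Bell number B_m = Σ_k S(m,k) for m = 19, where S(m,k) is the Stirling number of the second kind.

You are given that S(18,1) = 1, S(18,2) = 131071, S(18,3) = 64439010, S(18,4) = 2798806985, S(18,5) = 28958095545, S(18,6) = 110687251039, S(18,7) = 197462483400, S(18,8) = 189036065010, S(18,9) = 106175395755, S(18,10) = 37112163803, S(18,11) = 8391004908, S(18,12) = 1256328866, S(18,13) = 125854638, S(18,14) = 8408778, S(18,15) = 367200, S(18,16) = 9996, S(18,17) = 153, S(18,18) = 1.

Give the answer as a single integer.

5832742205057

i=19: T(19,1)=0+1·1=1 | T(19,2)=1+2·131071=262143 | T(19,3)=131071+3·64439010=193448101 | T(19,4)=64439010+4·2798806985=11259666950 | T(19,5)=2798806985+5·28958095545=147589284710 | T(19,6)=28958095545+6·110687251039=693081601779 | T(19,7)=110687251039+7·197462483400=1492924634839 | T(19,8)=197462483400+8·189036065010=1709751003480 | T(19,9)=189036065010+9·106175395755=1144614626805 | T(19,10)=106175395755+10·37112163803=477297033785 | T(19,11)=37112163803+11·8391004908=129413217791 | T(19,12)=8391004908+12·1256328866=23466951300 | T(19,13)=1256328866+13·125854638=2892439160 | T(19,14)=125854638+14·8408778=243577530 | T(19,15)=8408778+15·367200=13916778 | T(19,16)=367200+16·9996=527136 | T(19,17)=9996+17·153=12597 | T(19,18)=153+18·1=171 | T(19,19)=1+19·0=1
B_19 = ΣS(19,k) = 1+262143+193448101+11259666950+147589284710+693081601779+1492924634839+1709751003480+1144614626805+477297033785+129413217791+23466951300+2892439160+243577530+13916778+527136+12597+171+1 = 5832742205057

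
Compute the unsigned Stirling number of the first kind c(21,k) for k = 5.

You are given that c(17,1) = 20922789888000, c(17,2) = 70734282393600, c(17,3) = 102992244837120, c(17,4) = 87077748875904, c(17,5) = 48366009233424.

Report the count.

8037811822645051776

r18: T_18,2=17×70734282393600+20922789888000=1223405590579200; T_18,3=17×102992244837120+70734282393600=1821602444624640; T_18,4=17×87077748875904+102992244837120=1583313975727488; T_18,5=17×48366009233424+87077748875904=909299905844112
r19: T_19,3=18×1821602444624640+1223405590579200=34012249593822720; T_19,4=18×1583313975727488+1821602444624640=30321254007719424; T_19,5=18×909299905844112+1583313975727488=17950712280921504
r20: T_20,4=19×30321254007719424+34012249593822720=610116075740491776; T_20,5=19×17950712280921504+30321254007719424=371384787345228000
r21: T_21,5=20×371384787345228000+610116075740491776=8037811822645051776
Read c(21,5) = 8037811822645051776.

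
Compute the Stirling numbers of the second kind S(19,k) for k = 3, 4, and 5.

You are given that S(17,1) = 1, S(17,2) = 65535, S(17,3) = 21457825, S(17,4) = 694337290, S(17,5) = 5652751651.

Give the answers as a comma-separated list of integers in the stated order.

@18  (18,2):65535·2+1→131071, (18,3):21457825·3+65535→64439010, (18,4):694337290·4+21457825→2798806985, (18,5):5652751651·5+694337290→28958095545
@19  (19,3):64439010·3+131071→193448101, (19,4):2798806985·4+64439010→11259666950, (19,5):28958095545·5+2798806985→147589284710
Read S(19,3) = 193448101, S(19,4) = 11259666950, S(19,5) = 147589284710.

193448101, 11259666950, 147589284710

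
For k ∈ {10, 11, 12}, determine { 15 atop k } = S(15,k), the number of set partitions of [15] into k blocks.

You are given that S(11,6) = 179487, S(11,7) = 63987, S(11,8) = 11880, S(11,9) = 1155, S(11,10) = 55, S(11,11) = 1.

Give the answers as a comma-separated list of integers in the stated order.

12662650, 1479478, 106470

row 12: T[12][7]=7·63987+179487=627396  T[12][8]=8·11880+63987=159027  T[12][9]=9·1155+11880=22275  T[12][10]=10·55+1155=1705  T[12][11]=11·1+55=66  T[12][12]=12·0+1=1
row 13: T[13][8]=8·159027+627396=1899612  T[13][9]=9·22275+159027=359502  T[13][10]=10·1705+22275=39325  T[13][11]=11·66+1705=2431  T[13][12]=12·1+66=78
row 14: T[14][9]=9·359502+1899612=5135130  T[14][10]=10·39325+359502=752752  T[14][11]=11·2431+39325=66066  T[14][12]=12·78+2431=3367
row 15: T[15][10]=10·752752+5135130=12662650  T[15][11]=11·66066+752752=1479478  T[15][12]=12·3367+66066=106470
Read S(15,10) = 12662650, S(15,11) = 1479478, S(15,12) = 106470.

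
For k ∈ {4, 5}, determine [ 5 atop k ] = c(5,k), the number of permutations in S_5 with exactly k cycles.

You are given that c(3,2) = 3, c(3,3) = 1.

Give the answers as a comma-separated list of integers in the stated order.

10, 1

row 4: T[4][3]=3·1+3=6  T[4][4]=3·0+1=1
row 5: T[5][4]=4·1+6=10  T[5][5]=4·0+1=1
Read c(5,4) = 10, c(5,5) = 1.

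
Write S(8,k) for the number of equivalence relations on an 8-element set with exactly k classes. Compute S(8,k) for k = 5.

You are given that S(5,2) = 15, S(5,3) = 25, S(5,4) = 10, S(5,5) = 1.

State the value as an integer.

1050

@6  (6,3):25·3+15→90, (6,4):10·4+25→65, (6,5):1·5+10→15
@7  (7,4):65·4+90→350, (7,5):15·5+65→140
@8  (8,5):140·5+350→1050
Read S(8,5) = 1050.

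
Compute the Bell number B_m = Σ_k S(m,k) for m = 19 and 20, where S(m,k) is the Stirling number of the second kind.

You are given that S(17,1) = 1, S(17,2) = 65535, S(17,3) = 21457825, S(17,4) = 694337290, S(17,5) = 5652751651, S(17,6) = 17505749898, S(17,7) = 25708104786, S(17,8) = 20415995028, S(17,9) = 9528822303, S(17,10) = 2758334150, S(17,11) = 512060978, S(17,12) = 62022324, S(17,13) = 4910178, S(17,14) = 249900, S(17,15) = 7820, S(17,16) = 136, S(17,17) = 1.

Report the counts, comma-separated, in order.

i=18: T(18,1)=0+1·1=1 | T(18,2)=1+2·65535=131071 | T(18,3)=65535+3·21457825=64439010 | T(18,4)=21457825+4·694337290=2798806985 | T(18,5)=694337290+5·5652751651=28958095545 | T(18,6)=5652751651+6·17505749898=110687251039 | T(18,7)=17505749898+7·25708104786=197462483400 | T(18,8)=25708104786+8·20415995028=189036065010 | T(18,9)=20415995028+9·9528822303=106175395755 | T(18,10)=9528822303+10·2758334150=37112163803 | T(18,11)=2758334150+11·512060978=8391004908 | T(18,12)=512060978+12·62022324=1256328866 | T(18,13)=62022324+13·4910178=125854638 | T(18,14)=4910178+14·249900=8408778 | T(18,15)=249900+15·7820=367200 | T(18,16)=7820+16·136=9996 | T(18,17)=136+17·1=153 | T(18,18)=1+18·0=1
i=19: T(19,1)=0+1·1=1 | T(19,2)=1+2·131071=262143 | T(19,3)=131071+3·64439010=193448101 | T(19,4)=64439010+4·2798806985=11259666950 | T(19,5)=2798806985+5·28958095545=147589284710 | T(19,6)=28958095545+6·110687251039=693081601779 | T(19,7)=110687251039+7·197462483400=1492924634839 | T(19,8)=197462483400+8·189036065010=1709751003480 | T(19,9)=189036065010+9·106175395755=1144614626805 | T(19,10)=106175395755+10·37112163803=477297033785 | T(19,11)=37112163803+11·8391004908=129413217791 | T(19,12)=8391004908+12·1256328866=23466951300 | T(19,13)=1256328866+13·125854638=2892439160 | T(19,14)=125854638+14·8408778=243577530 | T(19,15)=8408778+15·367200=13916778 | T(19,16)=367200+16·9996=527136 | T(19,17)=9996+17·153=12597 | T(19,18)=153+18·1=171 | T(19,19)=1+19·0=1
i=20: T(20,1)=0+1·1=1 | T(20,2)=1+2·262143=524287 | T(20,3)=262143+3·193448101=580606446 | T(20,4)=193448101+4·11259666950=45232115901 | T(20,5)=11259666950+5·147589284710=749206090500 | T(20,6)=147589284710+6·693081601779=4306078895384 | T(20,7)=693081601779+7·1492924634839=11143554045652 | T(20,8)=1492924634839+8·1709751003480=15170932662679 | T(20,9)=1709751003480+9·1144614626805=12011282644725 | T(20,10)=1144614626805+10·477297033785=5917584964655 | T(20,11)=477297033785+11·129413217791=1900842429486 | T(20,12)=129413217791+12·23466951300=411016633391 | T(20,13)=23466951300+13·2892439160=61068660380 | T(20,14)=2892439160+14·243577530=6302524580 | T(20,15)=243577530+15·13916778=452329200 | T(20,16)=13916778+16·527136=22350954 | T(20,17)=527136+17·12597=741285 | T(20,18)=12597+18·171=15675 | T(20,19)=171+19·1=190 | T(20,20)=1+20·0=1
B_19 = ΣS(19,k) = 1+262143+193448101+11259666950+147589284710+693081601779+1492924634839+1709751003480+1144614626805+477297033785+129413217791+23466951300+2892439160+243577530+13916778+527136+12597+171+1 = 5832742205057
B_20 = ΣS(20,k) = 1+524287+580606446+45232115901+749206090500+4306078895384+11143554045652+15170932662679+12011282644725+5917584964655+1900842429486+411016633391+61068660380+6302524580+452329200+22350954+741285+15675+190+1 = 51724158235372

5832742205057, 51724158235372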